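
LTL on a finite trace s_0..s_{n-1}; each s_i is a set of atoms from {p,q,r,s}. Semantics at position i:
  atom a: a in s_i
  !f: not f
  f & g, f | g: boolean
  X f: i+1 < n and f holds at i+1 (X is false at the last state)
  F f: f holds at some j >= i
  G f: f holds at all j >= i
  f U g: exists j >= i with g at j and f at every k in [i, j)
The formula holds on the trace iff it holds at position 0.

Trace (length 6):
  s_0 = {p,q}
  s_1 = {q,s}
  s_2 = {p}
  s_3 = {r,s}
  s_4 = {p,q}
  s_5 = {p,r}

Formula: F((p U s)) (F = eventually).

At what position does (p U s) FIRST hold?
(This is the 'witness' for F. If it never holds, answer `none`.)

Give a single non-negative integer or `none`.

s_0={p,q}: (p U s)=True p=True s=False
s_1={q,s}: (p U s)=True p=False s=True
s_2={p}: (p U s)=True p=True s=False
s_3={r,s}: (p U s)=True p=False s=True
s_4={p,q}: (p U s)=False p=True s=False
s_5={p,r}: (p U s)=False p=True s=False
F((p U s)) holds; first witness at position 0.

Answer: 0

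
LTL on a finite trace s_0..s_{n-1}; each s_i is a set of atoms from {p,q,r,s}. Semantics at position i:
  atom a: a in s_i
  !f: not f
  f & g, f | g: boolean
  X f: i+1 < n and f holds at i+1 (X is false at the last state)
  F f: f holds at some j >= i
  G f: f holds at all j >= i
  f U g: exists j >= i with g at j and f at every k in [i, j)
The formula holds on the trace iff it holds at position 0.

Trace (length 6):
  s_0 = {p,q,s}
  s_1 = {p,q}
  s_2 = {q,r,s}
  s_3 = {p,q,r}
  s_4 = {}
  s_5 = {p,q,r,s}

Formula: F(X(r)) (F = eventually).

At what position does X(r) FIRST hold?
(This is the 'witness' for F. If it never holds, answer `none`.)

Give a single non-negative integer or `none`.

Answer: 1

Derivation:
s_0={p,q,s}: X(r)=False r=False
s_1={p,q}: X(r)=True r=False
s_2={q,r,s}: X(r)=True r=True
s_3={p,q,r}: X(r)=False r=True
s_4={}: X(r)=True r=False
s_5={p,q,r,s}: X(r)=False r=True
F(X(r)) holds; first witness at position 1.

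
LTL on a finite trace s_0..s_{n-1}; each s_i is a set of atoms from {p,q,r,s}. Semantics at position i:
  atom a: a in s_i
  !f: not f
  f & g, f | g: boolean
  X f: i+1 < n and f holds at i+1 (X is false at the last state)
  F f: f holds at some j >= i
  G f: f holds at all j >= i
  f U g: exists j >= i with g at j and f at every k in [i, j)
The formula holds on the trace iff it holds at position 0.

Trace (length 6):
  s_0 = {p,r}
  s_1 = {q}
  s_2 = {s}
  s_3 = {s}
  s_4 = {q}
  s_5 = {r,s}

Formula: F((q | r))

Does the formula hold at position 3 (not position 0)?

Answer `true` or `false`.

s_0={p,r}: F((q | r))=True (q | r)=True q=False r=True
s_1={q}: F((q | r))=True (q | r)=True q=True r=False
s_2={s}: F((q | r))=True (q | r)=False q=False r=False
s_3={s}: F((q | r))=True (q | r)=False q=False r=False
s_4={q}: F((q | r))=True (q | r)=True q=True r=False
s_5={r,s}: F((q | r))=True (q | r)=True q=False r=True
Evaluating at position 3: result = True

Answer: true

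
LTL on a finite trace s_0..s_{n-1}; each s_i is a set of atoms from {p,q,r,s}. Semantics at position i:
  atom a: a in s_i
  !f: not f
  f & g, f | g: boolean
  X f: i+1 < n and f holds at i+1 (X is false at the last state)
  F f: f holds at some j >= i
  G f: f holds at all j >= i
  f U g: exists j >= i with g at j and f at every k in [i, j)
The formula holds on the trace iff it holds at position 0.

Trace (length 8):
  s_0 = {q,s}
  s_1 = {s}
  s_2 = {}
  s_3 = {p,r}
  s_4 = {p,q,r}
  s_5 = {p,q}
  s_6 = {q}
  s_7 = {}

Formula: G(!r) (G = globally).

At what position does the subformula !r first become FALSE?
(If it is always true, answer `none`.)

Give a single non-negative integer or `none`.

Answer: 3

Derivation:
s_0={q,s}: !r=True r=False
s_1={s}: !r=True r=False
s_2={}: !r=True r=False
s_3={p,r}: !r=False r=True
s_4={p,q,r}: !r=False r=True
s_5={p,q}: !r=True r=False
s_6={q}: !r=True r=False
s_7={}: !r=True r=False
G(!r) holds globally = False
First violation at position 3.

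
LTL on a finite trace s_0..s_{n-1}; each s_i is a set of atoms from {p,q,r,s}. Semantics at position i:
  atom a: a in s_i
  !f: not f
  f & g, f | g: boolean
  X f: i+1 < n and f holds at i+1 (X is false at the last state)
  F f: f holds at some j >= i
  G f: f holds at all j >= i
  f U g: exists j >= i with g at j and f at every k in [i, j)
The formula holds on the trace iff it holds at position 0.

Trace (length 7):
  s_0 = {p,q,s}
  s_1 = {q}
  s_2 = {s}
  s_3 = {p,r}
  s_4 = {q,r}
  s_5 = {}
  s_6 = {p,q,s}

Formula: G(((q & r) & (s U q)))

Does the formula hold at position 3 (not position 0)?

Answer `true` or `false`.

s_0={p,q,s}: G(((q & r) & (s U q)))=False ((q & r) & (s U q))=False (q & r)=False q=True r=False (s U q)=True s=True
s_1={q}: G(((q & r) & (s U q)))=False ((q & r) & (s U q))=False (q & r)=False q=True r=False (s U q)=True s=False
s_2={s}: G(((q & r) & (s U q)))=False ((q & r) & (s U q))=False (q & r)=False q=False r=False (s U q)=False s=True
s_3={p,r}: G(((q & r) & (s U q)))=False ((q & r) & (s U q))=False (q & r)=False q=False r=True (s U q)=False s=False
s_4={q,r}: G(((q & r) & (s U q)))=False ((q & r) & (s U q))=True (q & r)=True q=True r=True (s U q)=True s=False
s_5={}: G(((q & r) & (s U q)))=False ((q & r) & (s U q))=False (q & r)=False q=False r=False (s U q)=False s=False
s_6={p,q,s}: G(((q & r) & (s U q)))=False ((q & r) & (s U q))=False (q & r)=False q=True r=False (s U q)=True s=True
Evaluating at position 3: result = False

Answer: false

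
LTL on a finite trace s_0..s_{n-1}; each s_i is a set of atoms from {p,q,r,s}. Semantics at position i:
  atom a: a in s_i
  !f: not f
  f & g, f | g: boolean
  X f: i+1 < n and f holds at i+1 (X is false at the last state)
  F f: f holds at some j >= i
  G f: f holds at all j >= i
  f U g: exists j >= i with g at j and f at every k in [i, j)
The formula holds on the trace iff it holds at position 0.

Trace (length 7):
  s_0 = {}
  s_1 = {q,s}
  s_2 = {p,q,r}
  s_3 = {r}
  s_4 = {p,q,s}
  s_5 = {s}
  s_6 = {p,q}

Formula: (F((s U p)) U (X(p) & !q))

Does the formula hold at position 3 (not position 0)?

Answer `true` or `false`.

s_0={}: (F((s U p)) U (X(p) & !q))=True F((s U p))=True (s U p)=False s=False p=False (X(p) & !q)=False X(p)=False !q=True q=False
s_1={q,s}: (F((s U p)) U (X(p) & !q))=True F((s U p))=True (s U p)=True s=True p=False (X(p) & !q)=False X(p)=True !q=False q=True
s_2={p,q,r}: (F((s U p)) U (X(p) & !q))=True F((s U p))=True (s U p)=True s=False p=True (X(p) & !q)=False X(p)=False !q=False q=True
s_3={r}: (F((s U p)) U (X(p) & !q))=True F((s U p))=True (s U p)=False s=False p=False (X(p) & !q)=True X(p)=True !q=True q=False
s_4={p,q,s}: (F((s U p)) U (X(p) & !q))=True F((s U p))=True (s U p)=True s=True p=True (X(p) & !q)=False X(p)=False !q=False q=True
s_5={s}: (F((s U p)) U (X(p) & !q))=True F((s U p))=True (s U p)=True s=True p=False (X(p) & !q)=True X(p)=True !q=True q=False
s_6={p,q}: (F((s U p)) U (X(p) & !q))=False F((s U p))=True (s U p)=True s=False p=True (X(p) & !q)=False X(p)=False !q=False q=True
Evaluating at position 3: result = True

Answer: true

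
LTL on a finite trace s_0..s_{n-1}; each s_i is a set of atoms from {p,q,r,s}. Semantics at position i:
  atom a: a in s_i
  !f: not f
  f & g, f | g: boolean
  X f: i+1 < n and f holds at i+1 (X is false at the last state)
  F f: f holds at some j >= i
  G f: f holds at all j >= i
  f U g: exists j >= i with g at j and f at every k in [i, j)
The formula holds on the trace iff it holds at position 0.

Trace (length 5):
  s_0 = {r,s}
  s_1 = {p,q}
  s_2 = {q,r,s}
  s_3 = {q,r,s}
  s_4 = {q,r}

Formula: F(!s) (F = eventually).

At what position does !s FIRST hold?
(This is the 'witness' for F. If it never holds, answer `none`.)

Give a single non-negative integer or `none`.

Answer: 1

Derivation:
s_0={r,s}: !s=False s=True
s_1={p,q}: !s=True s=False
s_2={q,r,s}: !s=False s=True
s_3={q,r,s}: !s=False s=True
s_4={q,r}: !s=True s=False
F(!s) holds; first witness at position 1.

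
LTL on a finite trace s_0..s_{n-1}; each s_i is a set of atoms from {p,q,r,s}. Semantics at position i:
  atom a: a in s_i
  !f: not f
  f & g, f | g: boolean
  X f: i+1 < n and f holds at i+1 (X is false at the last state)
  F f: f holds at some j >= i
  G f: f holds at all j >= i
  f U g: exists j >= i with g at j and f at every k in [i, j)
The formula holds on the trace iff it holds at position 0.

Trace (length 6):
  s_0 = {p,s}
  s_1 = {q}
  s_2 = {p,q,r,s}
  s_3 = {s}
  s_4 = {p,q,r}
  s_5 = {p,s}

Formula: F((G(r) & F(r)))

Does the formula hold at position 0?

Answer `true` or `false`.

Answer: false

Derivation:
s_0={p,s}: F((G(r) & F(r)))=False (G(r) & F(r))=False G(r)=False r=False F(r)=True
s_1={q}: F((G(r) & F(r)))=False (G(r) & F(r))=False G(r)=False r=False F(r)=True
s_2={p,q,r,s}: F((G(r) & F(r)))=False (G(r) & F(r))=False G(r)=False r=True F(r)=True
s_3={s}: F((G(r) & F(r)))=False (G(r) & F(r))=False G(r)=False r=False F(r)=True
s_4={p,q,r}: F((G(r) & F(r)))=False (G(r) & F(r))=False G(r)=False r=True F(r)=True
s_5={p,s}: F((G(r) & F(r)))=False (G(r) & F(r))=False G(r)=False r=False F(r)=False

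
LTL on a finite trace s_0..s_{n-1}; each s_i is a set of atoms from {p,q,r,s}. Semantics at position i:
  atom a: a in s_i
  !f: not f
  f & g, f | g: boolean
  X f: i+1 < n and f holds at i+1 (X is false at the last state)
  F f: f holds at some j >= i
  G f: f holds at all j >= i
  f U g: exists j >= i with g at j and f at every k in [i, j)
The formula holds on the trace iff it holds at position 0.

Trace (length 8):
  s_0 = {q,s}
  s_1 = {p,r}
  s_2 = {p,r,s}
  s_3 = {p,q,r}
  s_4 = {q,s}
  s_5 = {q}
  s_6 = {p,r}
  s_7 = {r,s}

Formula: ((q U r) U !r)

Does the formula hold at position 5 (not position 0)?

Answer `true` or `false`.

Answer: true

Derivation:
s_0={q,s}: ((q U r) U !r)=True (q U r)=True q=True r=False !r=True
s_1={p,r}: ((q U r) U !r)=True (q U r)=True q=False r=True !r=False
s_2={p,r,s}: ((q U r) U !r)=True (q U r)=True q=False r=True !r=False
s_3={p,q,r}: ((q U r) U !r)=True (q U r)=True q=True r=True !r=False
s_4={q,s}: ((q U r) U !r)=True (q U r)=True q=True r=False !r=True
s_5={q}: ((q U r) U !r)=True (q U r)=True q=True r=False !r=True
s_6={p,r}: ((q U r) U !r)=False (q U r)=True q=False r=True !r=False
s_7={r,s}: ((q U r) U !r)=False (q U r)=True q=False r=True !r=False
Evaluating at position 5: result = True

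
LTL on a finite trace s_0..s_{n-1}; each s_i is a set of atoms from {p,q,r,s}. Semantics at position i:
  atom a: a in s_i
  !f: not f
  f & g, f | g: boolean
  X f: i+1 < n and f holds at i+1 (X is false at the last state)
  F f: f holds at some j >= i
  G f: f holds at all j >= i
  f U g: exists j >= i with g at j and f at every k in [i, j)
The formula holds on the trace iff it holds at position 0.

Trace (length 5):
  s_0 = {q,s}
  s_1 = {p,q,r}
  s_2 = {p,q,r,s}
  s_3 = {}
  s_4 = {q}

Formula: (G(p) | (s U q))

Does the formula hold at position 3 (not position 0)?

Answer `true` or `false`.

s_0={q,s}: (G(p) | (s U q))=True G(p)=False p=False (s U q)=True s=True q=True
s_1={p,q,r}: (G(p) | (s U q))=True G(p)=False p=True (s U q)=True s=False q=True
s_2={p,q,r,s}: (G(p) | (s U q))=True G(p)=False p=True (s U q)=True s=True q=True
s_3={}: (G(p) | (s U q))=False G(p)=False p=False (s U q)=False s=False q=False
s_4={q}: (G(p) | (s U q))=True G(p)=False p=False (s U q)=True s=False q=True
Evaluating at position 3: result = False

Answer: false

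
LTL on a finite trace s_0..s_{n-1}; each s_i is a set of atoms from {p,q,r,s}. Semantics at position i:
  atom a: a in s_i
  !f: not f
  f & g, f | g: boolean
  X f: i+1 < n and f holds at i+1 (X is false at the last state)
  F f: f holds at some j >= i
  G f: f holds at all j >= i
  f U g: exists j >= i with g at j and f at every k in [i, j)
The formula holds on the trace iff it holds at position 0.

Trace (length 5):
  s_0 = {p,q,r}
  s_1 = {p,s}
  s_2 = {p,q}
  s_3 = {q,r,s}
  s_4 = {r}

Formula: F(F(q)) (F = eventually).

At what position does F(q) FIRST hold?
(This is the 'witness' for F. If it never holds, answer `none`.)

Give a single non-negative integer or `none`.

Answer: 0

Derivation:
s_0={p,q,r}: F(q)=True q=True
s_1={p,s}: F(q)=True q=False
s_2={p,q}: F(q)=True q=True
s_3={q,r,s}: F(q)=True q=True
s_4={r}: F(q)=False q=False
F(F(q)) holds; first witness at position 0.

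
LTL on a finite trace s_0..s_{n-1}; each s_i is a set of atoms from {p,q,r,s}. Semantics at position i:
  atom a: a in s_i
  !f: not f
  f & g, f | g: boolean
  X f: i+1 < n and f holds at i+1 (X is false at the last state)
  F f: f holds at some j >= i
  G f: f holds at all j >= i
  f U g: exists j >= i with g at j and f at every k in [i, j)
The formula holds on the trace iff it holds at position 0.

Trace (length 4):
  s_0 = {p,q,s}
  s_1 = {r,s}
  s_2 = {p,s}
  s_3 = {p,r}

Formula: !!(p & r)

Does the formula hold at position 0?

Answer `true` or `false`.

s_0={p,q,s}: !!(p & r)=False !(p & r)=True (p & r)=False p=True r=False
s_1={r,s}: !!(p & r)=False !(p & r)=True (p & r)=False p=False r=True
s_2={p,s}: !!(p & r)=False !(p & r)=True (p & r)=False p=True r=False
s_3={p,r}: !!(p & r)=True !(p & r)=False (p & r)=True p=True r=True

Answer: false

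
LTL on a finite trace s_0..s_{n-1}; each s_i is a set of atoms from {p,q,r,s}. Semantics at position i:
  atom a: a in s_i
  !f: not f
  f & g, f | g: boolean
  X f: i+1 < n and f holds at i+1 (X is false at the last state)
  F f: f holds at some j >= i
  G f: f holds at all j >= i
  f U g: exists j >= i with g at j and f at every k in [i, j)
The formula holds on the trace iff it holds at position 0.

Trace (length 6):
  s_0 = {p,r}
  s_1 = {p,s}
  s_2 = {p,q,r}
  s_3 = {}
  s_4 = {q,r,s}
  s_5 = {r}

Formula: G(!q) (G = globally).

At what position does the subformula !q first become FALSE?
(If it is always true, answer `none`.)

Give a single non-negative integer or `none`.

Answer: 2

Derivation:
s_0={p,r}: !q=True q=False
s_1={p,s}: !q=True q=False
s_2={p,q,r}: !q=False q=True
s_3={}: !q=True q=False
s_4={q,r,s}: !q=False q=True
s_5={r}: !q=True q=False
G(!q) holds globally = False
First violation at position 2.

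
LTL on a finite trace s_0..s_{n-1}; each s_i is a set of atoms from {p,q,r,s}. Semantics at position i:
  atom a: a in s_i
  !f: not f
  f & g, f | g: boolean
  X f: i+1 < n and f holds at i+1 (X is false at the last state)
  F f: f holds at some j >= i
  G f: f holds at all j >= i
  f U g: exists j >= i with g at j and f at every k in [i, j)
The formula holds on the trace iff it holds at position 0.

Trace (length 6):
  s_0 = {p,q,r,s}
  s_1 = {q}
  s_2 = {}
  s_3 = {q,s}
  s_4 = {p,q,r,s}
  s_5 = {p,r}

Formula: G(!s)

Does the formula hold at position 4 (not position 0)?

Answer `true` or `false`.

Answer: false

Derivation:
s_0={p,q,r,s}: G(!s)=False !s=False s=True
s_1={q}: G(!s)=False !s=True s=False
s_2={}: G(!s)=False !s=True s=False
s_3={q,s}: G(!s)=False !s=False s=True
s_4={p,q,r,s}: G(!s)=False !s=False s=True
s_5={p,r}: G(!s)=True !s=True s=False
Evaluating at position 4: result = False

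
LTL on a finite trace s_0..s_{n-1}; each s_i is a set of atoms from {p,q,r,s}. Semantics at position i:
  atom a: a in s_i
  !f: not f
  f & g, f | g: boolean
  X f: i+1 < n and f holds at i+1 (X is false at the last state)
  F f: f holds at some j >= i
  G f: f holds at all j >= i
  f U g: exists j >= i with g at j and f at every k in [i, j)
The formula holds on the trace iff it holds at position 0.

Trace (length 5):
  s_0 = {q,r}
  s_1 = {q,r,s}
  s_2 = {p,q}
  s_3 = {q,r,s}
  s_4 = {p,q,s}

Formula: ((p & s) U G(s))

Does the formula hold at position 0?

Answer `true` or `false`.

s_0={q,r}: ((p & s) U G(s))=False (p & s)=False p=False s=False G(s)=False
s_1={q,r,s}: ((p & s) U G(s))=False (p & s)=False p=False s=True G(s)=False
s_2={p,q}: ((p & s) U G(s))=False (p & s)=False p=True s=False G(s)=False
s_3={q,r,s}: ((p & s) U G(s))=True (p & s)=False p=False s=True G(s)=True
s_4={p,q,s}: ((p & s) U G(s))=True (p & s)=True p=True s=True G(s)=True

Answer: false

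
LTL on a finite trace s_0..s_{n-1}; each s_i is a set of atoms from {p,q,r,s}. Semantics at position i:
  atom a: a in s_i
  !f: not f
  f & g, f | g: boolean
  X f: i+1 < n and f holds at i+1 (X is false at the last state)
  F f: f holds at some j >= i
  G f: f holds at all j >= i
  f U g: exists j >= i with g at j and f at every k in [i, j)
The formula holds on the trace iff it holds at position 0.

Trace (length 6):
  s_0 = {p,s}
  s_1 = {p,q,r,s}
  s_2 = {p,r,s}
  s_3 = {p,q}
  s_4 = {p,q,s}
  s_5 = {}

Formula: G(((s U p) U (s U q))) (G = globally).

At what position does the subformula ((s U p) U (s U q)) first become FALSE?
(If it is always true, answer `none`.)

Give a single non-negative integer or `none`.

Answer: 5

Derivation:
s_0={p,s}: ((s U p) U (s U q))=True (s U p)=True s=True p=True (s U q)=True q=False
s_1={p,q,r,s}: ((s U p) U (s U q))=True (s U p)=True s=True p=True (s U q)=True q=True
s_2={p,r,s}: ((s U p) U (s U q))=True (s U p)=True s=True p=True (s U q)=True q=False
s_3={p,q}: ((s U p) U (s U q))=True (s U p)=True s=False p=True (s U q)=True q=True
s_4={p,q,s}: ((s U p) U (s U q))=True (s U p)=True s=True p=True (s U q)=True q=True
s_5={}: ((s U p) U (s U q))=False (s U p)=False s=False p=False (s U q)=False q=False
G(((s U p) U (s U q))) holds globally = False
First violation at position 5.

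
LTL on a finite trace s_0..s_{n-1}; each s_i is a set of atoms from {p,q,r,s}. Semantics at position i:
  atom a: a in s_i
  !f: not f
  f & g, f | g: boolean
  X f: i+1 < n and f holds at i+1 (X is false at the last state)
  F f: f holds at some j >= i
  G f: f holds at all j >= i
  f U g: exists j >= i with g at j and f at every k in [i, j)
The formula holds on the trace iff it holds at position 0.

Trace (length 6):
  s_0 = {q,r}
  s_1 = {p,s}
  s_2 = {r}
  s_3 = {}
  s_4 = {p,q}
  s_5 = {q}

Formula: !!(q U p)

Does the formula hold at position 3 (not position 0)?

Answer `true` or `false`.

s_0={q,r}: !!(q U p)=True !(q U p)=False (q U p)=True q=True p=False
s_1={p,s}: !!(q U p)=True !(q U p)=False (q U p)=True q=False p=True
s_2={r}: !!(q U p)=False !(q U p)=True (q U p)=False q=False p=False
s_3={}: !!(q U p)=False !(q U p)=True (q U p)=False q=False p=False
s_4={p,q}: !!(q U p)=True !(q U p)=False (q U p)=True q=True p=True
s_5={q}: !!(q U p)=False !(q U p)=True (q U p)=False q=True p=False
Evaluating at position 3: result = False

Answer: false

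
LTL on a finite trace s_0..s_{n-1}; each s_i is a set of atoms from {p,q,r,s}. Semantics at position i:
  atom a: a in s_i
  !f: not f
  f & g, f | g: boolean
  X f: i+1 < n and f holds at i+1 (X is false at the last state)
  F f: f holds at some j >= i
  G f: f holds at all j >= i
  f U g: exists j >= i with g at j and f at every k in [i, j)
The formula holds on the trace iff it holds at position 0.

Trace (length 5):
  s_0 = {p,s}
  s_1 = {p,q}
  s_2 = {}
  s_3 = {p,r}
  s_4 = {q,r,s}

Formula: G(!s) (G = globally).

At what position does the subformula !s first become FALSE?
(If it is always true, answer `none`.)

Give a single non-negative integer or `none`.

Answer: 0

Derivation:
s_0={p,s}: !s=False s=True
s_1={p,q}: !s=True s=False
s_2={}: !s=True s=False
s_3={p,r}: !s=True s=False
s_4={q,r,s}: !s=False s=True
G(!s) holds globally = False
First violation at position 0.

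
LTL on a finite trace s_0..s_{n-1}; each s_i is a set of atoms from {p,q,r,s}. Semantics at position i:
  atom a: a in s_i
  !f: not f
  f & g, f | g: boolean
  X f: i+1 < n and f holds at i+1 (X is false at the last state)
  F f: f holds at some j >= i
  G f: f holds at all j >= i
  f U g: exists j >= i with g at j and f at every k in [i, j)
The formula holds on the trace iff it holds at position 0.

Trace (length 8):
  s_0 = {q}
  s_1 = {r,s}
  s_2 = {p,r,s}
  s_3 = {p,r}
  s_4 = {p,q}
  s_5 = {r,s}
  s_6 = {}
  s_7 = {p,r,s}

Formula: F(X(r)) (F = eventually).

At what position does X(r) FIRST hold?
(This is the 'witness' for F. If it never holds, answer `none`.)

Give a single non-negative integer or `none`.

s_0={q}: X(r)=True r=False
s_1={r,s}: X(r)=True r=True
s_2={p,r,s}: X(r)=True r=True
s_3={p,r}: X(r)=False r=True
s_4={p,q}: X(r)=True r=False
s_5={r,s}: X(r)=False r=True
s_6={}: X(r)=True r=False
s_7={p,r,s}: X(r)=False r=True
F(X(r)) holds; first witness at position 0.

Answer: 0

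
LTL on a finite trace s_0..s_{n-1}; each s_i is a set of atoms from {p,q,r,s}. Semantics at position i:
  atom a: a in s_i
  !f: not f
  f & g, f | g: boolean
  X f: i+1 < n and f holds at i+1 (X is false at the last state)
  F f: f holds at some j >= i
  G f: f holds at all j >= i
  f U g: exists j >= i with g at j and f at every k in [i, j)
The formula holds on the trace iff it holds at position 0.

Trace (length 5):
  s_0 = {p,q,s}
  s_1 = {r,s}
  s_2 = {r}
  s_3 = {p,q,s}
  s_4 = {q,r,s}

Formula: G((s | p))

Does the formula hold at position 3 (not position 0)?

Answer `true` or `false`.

s_0={p,q,s}: G((s | p))=False (s | p)=True s=True p=True
s_1={r,s}: G((s | p))=False (s | p)=True s=True p=False
s_2={r}: G((s | p))=False (s | p)=False s=False p=False
s_3={p,q,s}: G((s | p))=True (s | p)=True s=True p=True
s_4={q,r,s}: G((s | p))=True (s | p)=True s=True p=False
Evaluating at position 3: result = True

Answer: true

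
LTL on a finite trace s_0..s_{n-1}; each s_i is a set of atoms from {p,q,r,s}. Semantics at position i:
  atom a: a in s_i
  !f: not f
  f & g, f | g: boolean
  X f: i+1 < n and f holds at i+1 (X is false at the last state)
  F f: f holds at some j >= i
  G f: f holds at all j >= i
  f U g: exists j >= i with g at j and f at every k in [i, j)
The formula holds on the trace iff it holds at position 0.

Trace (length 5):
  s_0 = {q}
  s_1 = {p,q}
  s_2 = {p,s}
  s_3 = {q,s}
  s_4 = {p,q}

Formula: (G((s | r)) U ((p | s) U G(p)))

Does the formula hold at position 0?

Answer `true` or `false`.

Answer: false

Derivation:
s_0={q}: (G((s | r)) U ((p | s) U G(p)))=False G((s | r))=False (s | r)=False s=False r=False ((p | s) U G(p))=False (p | s)=False p=False G(p)=False
s_1={p,q}: (G((s | r)) U ((p | s) U G(p)))=True G((s | r))=False (s | r)=False s=False r=False ((p | s) U G(p))=True (p | s)=True p=True G(p)=False
s_2={p,s}: (G((s | r)) U ((p | s) U G(p)))=True G((s | r))=False (s | r)=True s=True r=False ((p | s) U G(p))=True (p | s)=True p=True G(p)=False
s_3={q,s}: (G((s | r)) U ((p | s) U G(p)))=True G((s | r))=False (s | r)=True s=True r=False ((p | s) U G(p))=True (p | s)=True p=False G(p)=False
s_4={p,q}: (G((s | r)) U ((p | s) U G(p)))=True G((s | r))=False (s | r)=False s=False r=False ((p | s) U G(p))=True (p | s)=True p=True G(p)=True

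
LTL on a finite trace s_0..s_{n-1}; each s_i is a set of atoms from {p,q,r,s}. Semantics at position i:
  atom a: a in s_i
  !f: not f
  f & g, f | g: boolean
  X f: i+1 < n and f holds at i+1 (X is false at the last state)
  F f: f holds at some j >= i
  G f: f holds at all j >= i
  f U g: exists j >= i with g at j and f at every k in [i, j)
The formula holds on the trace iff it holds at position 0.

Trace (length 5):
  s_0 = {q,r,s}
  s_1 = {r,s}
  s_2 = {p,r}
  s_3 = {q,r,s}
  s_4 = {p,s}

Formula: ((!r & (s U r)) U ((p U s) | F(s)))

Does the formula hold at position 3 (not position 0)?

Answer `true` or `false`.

Answer: true

Derivation:
s_0={q,r,s}: ((!r & (s U r)) U ((p U s) | F(s)))=True (!r & (s U r))=False !r=False r=True (s U r)=True s=True ((p U s) | F(s))=True (p U s)=True p=False F(s)=True
s_1={r,s}: ((!r & (s U r)) U ((p U s) | F(s)))=True (!r & (s U r))=False !r=False r=True (s U r)=True s=True ((p U s) | F(s))=True (p U s)=True p=False F(s)=True
s_2={p,r}: ((!r & (s U r)) U ((p U s) | F(s)))=True (!r & (s U r))=False !r=False r=True (s U r)=True s=False ((p U s) | F(s))=True (p U s)=True p=True F(s)=True
s_3={q,r,s}: ((!r & (s U r)) U ((p U s) | F(s)))=True (!r & (s U r))=False !r=False r=True (s U r)=True s=True ((p U s) | F(s))=True (p U s)=True p=False F(s)=True
s_4={p,s}: ((!r & (s U r)) U ((p U s) | F(s)))=True (!r & (s U r))=False !r=True r=False (s U r)=False s=True ((p U s) | F(s))=True (p U s)=True p=True F(s)=True
Evaluating at position 3: result = True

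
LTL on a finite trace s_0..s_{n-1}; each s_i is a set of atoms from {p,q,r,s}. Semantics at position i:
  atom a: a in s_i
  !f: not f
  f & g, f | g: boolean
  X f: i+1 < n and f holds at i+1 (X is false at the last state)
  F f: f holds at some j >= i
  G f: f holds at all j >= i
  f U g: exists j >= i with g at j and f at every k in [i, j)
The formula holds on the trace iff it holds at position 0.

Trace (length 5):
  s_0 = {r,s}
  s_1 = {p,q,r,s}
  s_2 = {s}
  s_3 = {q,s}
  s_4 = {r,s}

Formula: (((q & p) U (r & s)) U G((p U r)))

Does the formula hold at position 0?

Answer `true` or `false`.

s_0={r,s}: (((q & p) U (r & s)) U G((p U r)))=False ((q & p) U (r & s))=True (q & p)=False q=False p=False (r & s)=True r=True s=True G((p U r))=False (p U r)=True
s_1={p,q,r,s}: (((q & p) U (r & s)) U G((p U r)))=False ((q & p) U (r & s))=True (q & p)=True q=True p=True (r & s)=True r=True s=True G((p U r))=False (p U r)=True
s_2={s}: (((q & p) U (r & s)) U G((p U r)))=False ((q & p) U (r & s))=False (q & p)=False q=False p=False (r & s)=False r=False s=True G((p U r))=False (p U r)=False
s_3={q,s}: (((q & p) U (r & s)) U G((p U r)))=False ((q & p) U (r & s))=False (q & p)=False q=True p=False (r & s)=False r=False s=True G((p U r))=False (p U r)=False
s_4={r,s}: (((q & p) U (r & s)) U G((p U r)))=True ((q & p) U (r & s))=True (q & p)=False q=False p=False (r & s)=True r=True s=True G((p U r))=True (p U r)=True

Answer: false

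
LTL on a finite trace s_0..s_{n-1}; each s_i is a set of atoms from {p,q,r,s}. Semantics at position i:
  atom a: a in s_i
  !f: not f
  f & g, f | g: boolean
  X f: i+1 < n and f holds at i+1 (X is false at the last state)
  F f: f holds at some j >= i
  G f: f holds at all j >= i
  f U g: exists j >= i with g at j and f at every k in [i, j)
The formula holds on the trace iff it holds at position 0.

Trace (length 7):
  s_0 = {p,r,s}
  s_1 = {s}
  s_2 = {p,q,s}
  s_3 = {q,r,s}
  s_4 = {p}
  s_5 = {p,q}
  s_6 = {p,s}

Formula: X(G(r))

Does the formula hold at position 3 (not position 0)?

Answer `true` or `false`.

s_0={p,r,s}: X(G(r))=False G(r)=False r=True
s_1={s}: X(G(r))=False G(r)=False r=False
s_2={p,q,s}: X(G(r))=False G(r)=False r=False
s_3={q,r,s}: X(G(r))=False G(r)=False r=True
s_4={p}: X(G(r))=False G(r)=False r=False
s_5={p,q}: X(G(r))=False G(r)=False r=False
s_6={p,s}: X(G(r))=False G(r)=False r=False
Evaluating at position 3: result = False

Answer: false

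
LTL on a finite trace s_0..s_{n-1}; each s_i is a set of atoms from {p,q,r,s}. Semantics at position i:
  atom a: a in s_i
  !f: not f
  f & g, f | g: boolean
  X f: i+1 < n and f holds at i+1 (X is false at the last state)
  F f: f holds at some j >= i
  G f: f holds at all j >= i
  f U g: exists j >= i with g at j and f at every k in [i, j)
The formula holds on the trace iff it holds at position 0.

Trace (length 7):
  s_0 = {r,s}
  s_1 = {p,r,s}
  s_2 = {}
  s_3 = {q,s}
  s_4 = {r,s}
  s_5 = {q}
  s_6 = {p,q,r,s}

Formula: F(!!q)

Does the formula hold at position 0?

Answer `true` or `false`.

Answer: true

Derivation:
s_0={r,s}: F(!!q)=True !!q=False !q=True q=False
s_1={p,r,s}: F(!!q)=True !!q=False !q=True q=False
s_2={}: F(!!q)=True !!q=False !q=True q=False
s_3={q,s}: F(!!q)=True !!q=True !q=False q=True
s_4={r,s}: F(!!q)=True !!q=False !q=True q=False
s_5={q}: F(!!q)=True !!q=True !q=False q=True
s_6={p,q,r,s}: F(!!q)=True !!q=True !q=False q=True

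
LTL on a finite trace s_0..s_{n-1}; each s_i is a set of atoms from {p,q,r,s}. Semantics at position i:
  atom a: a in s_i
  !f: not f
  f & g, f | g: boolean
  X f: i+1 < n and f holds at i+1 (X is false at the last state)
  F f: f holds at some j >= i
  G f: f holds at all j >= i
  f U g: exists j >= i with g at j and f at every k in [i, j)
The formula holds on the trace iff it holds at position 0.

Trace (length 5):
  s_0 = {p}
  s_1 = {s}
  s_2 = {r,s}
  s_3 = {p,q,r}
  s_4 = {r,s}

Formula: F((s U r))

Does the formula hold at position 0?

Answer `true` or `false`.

Answer: true

Derivation:
s_0={p}: F((s U r))=True (s U r)=False s=False r=False
s_1={s}: F((s U r))=True (s U r)=True s=True r=False
s_2={r,s}: F((s U r))=True (s U r)=True s=True r=True
s_3={p,q,r}: F((s U r))=True (s U r)=True s=False r=True
s_4={r,s}: F((s U r))=True (s U r)=True s=True r=True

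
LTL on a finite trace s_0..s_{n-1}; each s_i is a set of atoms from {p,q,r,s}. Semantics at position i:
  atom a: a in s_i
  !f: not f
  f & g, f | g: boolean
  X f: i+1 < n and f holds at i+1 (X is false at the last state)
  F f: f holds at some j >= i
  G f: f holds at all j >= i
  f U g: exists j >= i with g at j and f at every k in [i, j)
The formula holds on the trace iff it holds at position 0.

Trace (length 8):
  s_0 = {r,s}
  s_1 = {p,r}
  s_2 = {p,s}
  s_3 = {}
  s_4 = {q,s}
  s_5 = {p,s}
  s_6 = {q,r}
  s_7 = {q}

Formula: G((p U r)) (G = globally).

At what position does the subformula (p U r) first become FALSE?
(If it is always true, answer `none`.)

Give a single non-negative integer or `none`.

Answer: 2

Derivation:
s_0={r,s}: (p U r)=True p=False r=True
s_1={p,r}: (p U r)=True p=True r=True
s_2={p,s}: (p U r)=False p=True r=False
s_3={}: (p U r)=False p=False r=False
s_4={q,s}: (p U r)=False p=False r=False
s_5={p,s}: (p U r)=True p=True r=False
s_6={q,r}: (p U r)=True p=False r=True
s_7={q}: (p U r)=False p=False r=False
G((p U r)) holds globally = False
First violation at position 2.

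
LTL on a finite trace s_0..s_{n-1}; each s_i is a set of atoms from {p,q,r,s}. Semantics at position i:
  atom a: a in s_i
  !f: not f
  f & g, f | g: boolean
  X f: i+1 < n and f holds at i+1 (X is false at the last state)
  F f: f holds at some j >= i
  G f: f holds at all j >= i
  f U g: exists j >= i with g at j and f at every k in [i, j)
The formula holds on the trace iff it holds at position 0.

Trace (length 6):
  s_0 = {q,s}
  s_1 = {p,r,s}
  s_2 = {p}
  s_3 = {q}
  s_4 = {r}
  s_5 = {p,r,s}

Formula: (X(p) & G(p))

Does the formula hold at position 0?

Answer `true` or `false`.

s_0={q,s}: (X(p) & G(p))=False X(p)=True p=False G(p)=False
s_1={p,r,s}: (X(p) & G(p))=False X(p)=True p=True G(p)=False
s_2={p}: (X(p) & G(p))=False X(p)=False p=True G(p)=False
s_3={q}: (X(p) & G(p))=False X(p)=False p=False G(p)=False
s_4={r}: (X(p) & G(p))=False X(p)=True p=False G(p)=False
s_5={p,r,s}: (X(p) & G(p))=False X(p)=False p=True G(p)=True

Answer: false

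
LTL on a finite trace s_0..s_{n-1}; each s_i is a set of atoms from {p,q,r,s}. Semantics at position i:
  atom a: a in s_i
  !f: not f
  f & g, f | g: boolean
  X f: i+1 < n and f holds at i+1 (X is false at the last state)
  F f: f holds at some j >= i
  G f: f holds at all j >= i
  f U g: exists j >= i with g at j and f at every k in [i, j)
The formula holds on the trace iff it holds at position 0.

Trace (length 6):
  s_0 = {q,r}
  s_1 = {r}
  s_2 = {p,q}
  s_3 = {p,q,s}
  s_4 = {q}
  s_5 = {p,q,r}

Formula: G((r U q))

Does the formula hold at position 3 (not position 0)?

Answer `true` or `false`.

s_0={q,r}: G((r U q))=True (r U q)=True r=True q=True
s_1={r}: G((r U q))=True (r U q)=True r=True q=False
s_2={p,q}: G((r U q))=True (r U q)=True r=False q=True
s_3={p,q,s}: G((r U q))=True (r U q)=True r=False q=True
s_4={q}: G((r U q))=True (r U q)=True r=False q=True
s_5={p,q,r}: G((r U q))=True (r U q)=True r=True q=True
Evaluating at position 3: result = True

Answer: true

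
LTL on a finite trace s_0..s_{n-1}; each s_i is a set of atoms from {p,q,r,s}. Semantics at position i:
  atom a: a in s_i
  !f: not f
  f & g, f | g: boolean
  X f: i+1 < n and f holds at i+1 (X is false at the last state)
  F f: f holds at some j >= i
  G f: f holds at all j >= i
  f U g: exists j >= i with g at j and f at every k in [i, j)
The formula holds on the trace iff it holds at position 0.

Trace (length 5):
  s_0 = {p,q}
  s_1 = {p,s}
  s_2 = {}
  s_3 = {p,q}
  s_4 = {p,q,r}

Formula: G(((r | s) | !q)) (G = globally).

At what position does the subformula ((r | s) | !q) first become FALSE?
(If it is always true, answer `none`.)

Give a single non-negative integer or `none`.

s_0={p,q}: ((r | s) | !q)=False (r | s)=False r=False s=False !q=False q=True
s_1={p,s}: ((r | s) | !q)=True (r | s)=True r=False s=True !q=True q=False
s_2={}: ((r | s) | !q)=True (r | s)=False r=False s=False !q=True q=False
s_3={p,q}: ((r | s) | !q)=False (r | s)=False r=False s=False !q=False q=True
s_4={p,q,r}: ((r | s) | !q)=True (r | s)=True r=True s=False !q=False q=True
G(((r | s) | !q)) holds globally = False
First violation at position 0.

Answer: 0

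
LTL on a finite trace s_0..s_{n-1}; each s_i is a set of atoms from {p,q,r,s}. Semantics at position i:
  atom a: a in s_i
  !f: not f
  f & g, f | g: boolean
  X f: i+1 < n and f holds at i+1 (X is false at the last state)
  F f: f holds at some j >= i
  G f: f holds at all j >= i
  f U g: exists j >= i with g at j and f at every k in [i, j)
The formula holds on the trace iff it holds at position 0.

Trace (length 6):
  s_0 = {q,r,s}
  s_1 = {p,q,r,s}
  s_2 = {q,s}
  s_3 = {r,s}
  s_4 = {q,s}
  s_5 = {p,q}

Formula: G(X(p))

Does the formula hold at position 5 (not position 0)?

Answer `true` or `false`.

s_0={q,r,s}: G(X(p))=False X(p)=True p=False
s_1={p,q,r,s}: G(X(p))=False X(p)=False p=True
s_2={q,s}: G(X(p))=False X(p)=False p=False
s_3={r,s}: G(X(p))=False X(p)=False p=False
s_4={q,s}: G(X(p))=False X(p)=True p=False
s_5={p,q}: G(X(p))=False X(p)=False p=True
Evaluating at position 5: result = False

Answer: false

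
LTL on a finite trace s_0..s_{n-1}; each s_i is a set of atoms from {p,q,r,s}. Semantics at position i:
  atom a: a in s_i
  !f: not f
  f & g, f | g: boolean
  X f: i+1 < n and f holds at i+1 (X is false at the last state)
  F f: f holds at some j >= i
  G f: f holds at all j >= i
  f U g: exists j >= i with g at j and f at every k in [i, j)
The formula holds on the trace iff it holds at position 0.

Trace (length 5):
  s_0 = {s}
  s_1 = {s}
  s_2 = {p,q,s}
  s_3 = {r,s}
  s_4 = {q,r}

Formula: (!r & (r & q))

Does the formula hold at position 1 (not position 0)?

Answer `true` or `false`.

s_0={s}: (!r & (r & q))=False !r=True r=False (r & q)=False q=False
s_1={s}: (!r & (r & q))=False !r=True r=False (r & q)=False q=False
s_2={p,q,s}: (!r & (r & q))=False !r=True r=False (r & q)=False q=True
s_3={r,s}: (!r & (r & q))=False !r=False r=True (r & q)=False q=False
s_4={q,r}: (!r & (r & q))=False !r=False r=True (r & q)=True q=True
Evaluating at position 1: result = False

Answer: false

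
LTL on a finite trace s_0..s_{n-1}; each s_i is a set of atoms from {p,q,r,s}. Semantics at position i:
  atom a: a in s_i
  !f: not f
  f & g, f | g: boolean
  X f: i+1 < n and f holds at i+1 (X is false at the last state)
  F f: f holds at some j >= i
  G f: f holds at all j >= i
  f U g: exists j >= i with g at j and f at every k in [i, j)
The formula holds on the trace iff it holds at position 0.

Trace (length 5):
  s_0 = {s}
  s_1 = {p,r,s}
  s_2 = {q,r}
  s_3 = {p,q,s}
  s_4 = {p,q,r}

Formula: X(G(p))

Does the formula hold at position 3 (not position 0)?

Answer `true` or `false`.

Answer: true

Derivation:
s_0={s}: X(G(p))=False G(p)=False p=False
s_1={p,r,s}: X(G(p))=False G(p)=False p=True
s_2={q,r}: X(G(p))=True G(p)=False p=False
s_3={p,q,s}: X(G(p))=True G(p)=True p=True
s_4={p,q,r}: X(G(p))=False G(p)=True p=True
Evaluating at position 3: result = True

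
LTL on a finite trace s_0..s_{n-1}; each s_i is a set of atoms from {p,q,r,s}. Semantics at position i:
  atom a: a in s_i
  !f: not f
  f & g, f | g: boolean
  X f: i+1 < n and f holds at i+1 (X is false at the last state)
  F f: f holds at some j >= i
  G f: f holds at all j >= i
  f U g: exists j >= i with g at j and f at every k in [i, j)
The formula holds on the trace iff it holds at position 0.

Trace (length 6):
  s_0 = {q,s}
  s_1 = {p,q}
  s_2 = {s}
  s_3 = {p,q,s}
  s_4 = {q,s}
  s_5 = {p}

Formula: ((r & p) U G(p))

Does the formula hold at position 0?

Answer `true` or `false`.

s_0={q,s}: ((r & p) U G(p))=False (r & p)=False r=False p=False G(p)=False
s_1={p,q}: ((r & p) U G(p))=False (r & p)=False r=False p=True G(p)=False
s_2={s}: ((r & p) U G(p))=False (r & p)=False r=False p=False G(p)=False
s_3={p,q,s}: ((r & p) U G(p))=False (r & p)=False r=False p=True G(p)=False
s_4={q,s}: ((r & p) U G(p))=False (r & p)=False r=False p=False G(p)=False
s_5={p}: ((r & p) U G(p))=True (r & p)=False r=False p=True G(p)=True

Answer: false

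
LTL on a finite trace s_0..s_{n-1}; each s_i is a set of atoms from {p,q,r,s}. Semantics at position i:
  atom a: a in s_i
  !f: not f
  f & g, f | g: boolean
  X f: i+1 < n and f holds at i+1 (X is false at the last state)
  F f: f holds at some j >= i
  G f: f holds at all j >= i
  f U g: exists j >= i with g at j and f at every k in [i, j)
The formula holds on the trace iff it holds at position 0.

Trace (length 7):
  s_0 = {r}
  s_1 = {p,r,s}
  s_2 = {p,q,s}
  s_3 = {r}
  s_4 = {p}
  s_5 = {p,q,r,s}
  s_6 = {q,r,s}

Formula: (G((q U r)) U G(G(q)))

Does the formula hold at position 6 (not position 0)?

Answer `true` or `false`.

Answer: true

Derivation:
s_0={r}: (G((q U r)) U G(G(q)))=False G((q U r))=False (q U r)=True q=False r=True G(G(q))=False G(q)=False
s_1={p,r,s}: (G((q U r)) U G(G(q)))=False G((q U r))=False (q U r)=True q=False r=True G(G(q))=False G(q)=False
s_2={p,q,s}: (G((q U r)) U G(G(q)))=False G((q U r))=False (q U r)=True q=True r=False G(G(q))=False G(q)=False
s_3={r}: (G((q U r)) U G(G(q)))=False G((q U r))=False (q U r)=True q=False r=True G(G(q))=False G(q)=False
s_4={p}: (G((q U r)) U G(G(q)))=False G((q U r))=False (q U r)=False q=False r=False G(G(q))=False G(q)=False
s_5={p,q,r,s}: (G((q U r)) U G(G(q)))=True G((q U r))=True (q U r)=True q=True r=True G(G(q))=True G(q)=True
s_6={q,r,s}: (G((q U r)) U G(G(q)))=True G((q U r))=True (q U r)=True q=True r=True G(G(q))=True G(q)=True
Evaluating at position 6: result = True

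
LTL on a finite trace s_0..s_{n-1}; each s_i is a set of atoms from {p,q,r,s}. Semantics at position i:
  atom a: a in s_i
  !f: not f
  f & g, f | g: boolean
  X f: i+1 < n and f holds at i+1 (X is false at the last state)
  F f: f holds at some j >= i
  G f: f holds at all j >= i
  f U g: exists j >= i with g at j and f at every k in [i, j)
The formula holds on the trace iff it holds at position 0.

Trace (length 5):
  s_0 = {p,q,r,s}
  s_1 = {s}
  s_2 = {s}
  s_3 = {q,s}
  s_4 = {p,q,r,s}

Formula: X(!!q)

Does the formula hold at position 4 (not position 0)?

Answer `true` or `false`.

s_0={p,q,r,s}: X(!!q)=False !!q=True !q=False q=True
s_1={s}: X(!!q)=False !!q=False !q=True q=False
s_2={s}: X(!!q)=True !!q=False !q=True q=False
s_3={q,s}: X(!!q)=True !!q=True !q=False q=True
s_4={p,q,r,s}: X(!!q)=False !!q=True !q=False q=True
Evaluating at position 4: result = False

Answer: false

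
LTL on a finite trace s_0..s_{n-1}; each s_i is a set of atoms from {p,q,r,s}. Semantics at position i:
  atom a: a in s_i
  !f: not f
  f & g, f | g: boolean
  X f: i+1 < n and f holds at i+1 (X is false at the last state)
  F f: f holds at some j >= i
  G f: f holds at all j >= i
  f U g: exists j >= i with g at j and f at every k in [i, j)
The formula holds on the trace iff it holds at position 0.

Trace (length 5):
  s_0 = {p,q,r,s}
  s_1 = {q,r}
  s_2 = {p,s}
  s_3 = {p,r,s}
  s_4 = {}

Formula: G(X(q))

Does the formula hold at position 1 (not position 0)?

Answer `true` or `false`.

s_0={p,q,r,s}: G(X(q))=False X(q)=True q=True
s_1={q,r}: G(X(q))=False X(q)=False q=True
s_2={p,s}: G(X(q))=False X(q)=False q=False
s_3={p,r,s}: G(X(q))=False X(q)=False q=False
s_4={}: G(X(q))=False X(q)=False q=False
Evaluating at position 1: result = False

Answer: false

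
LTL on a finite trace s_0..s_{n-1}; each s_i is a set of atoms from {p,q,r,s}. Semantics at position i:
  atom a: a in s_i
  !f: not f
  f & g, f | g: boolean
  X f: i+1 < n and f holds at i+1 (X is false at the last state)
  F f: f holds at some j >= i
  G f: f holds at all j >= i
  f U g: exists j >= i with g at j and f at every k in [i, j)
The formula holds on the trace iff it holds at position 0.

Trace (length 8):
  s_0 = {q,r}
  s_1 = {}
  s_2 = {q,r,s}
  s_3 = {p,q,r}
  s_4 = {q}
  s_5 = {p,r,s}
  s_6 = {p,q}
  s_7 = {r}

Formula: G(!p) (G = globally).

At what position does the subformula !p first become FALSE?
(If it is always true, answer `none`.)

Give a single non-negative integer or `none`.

s_0={q,r}: !p=True p=False
s_1={}: !p=True p=False
s_2={q,r,s}: !p=True p=False
s_3={p,q,r}: !p=False p=True
s_4={q}: !p=True p=False
s_5={p,r,s}: !p=False p=True
s_6={p,q}: !p=False p=True
s_7={r}: !p=True p=False
G(!p) holds globally = False
First violation at position 3.

Answer: 3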